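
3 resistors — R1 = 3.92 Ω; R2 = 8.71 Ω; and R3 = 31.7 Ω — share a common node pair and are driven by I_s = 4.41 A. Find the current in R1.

I ≈ 2.80 A

Total conductance ΣG = 1/3.92 + 1/8.71 + 1/31.7 = 0.4015 (units of 1/Ω).
By the current-divider rule, I = I_s · G_k/ΣG = 4.41 × 0.6354 = 2.802 A.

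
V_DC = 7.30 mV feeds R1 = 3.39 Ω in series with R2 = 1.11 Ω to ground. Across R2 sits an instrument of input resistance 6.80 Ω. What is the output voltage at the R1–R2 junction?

V_out ≈ 1.60 mV

The load sits in parallel with R2, giving an effective lower resistance R2' = R2·R_L/(R2+R_L) = 0.9542 Ω.
Now apply the divider: V_out = 7.30 × 0.2197 = 1.603 mV.
(Unloaded it would be 1.80 mV; the load pulls it down.)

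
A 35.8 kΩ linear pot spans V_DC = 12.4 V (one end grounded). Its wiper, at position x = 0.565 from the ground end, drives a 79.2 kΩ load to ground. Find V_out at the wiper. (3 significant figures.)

Lower segment x·R_p = 20.23 kΩ; upper segment (1−x)·R_p = 15.57 kΩ.
Lower segment in parallel with the load: 20.23 ‖ 79.2 = 16.11 kΩ.
Then V_out = V_DC · 16.11/(15.57 + 16.11) = 6.305 V.

V_out ≈ 6.31 V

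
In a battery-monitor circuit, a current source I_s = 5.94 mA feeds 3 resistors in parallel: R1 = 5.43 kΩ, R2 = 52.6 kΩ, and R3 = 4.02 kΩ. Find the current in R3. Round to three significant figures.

I ≈ 3.27 mA

Conductances: ΣG = 1/5.43 + 1/52.6 + 1/4.02 = 0.4519 (1/kΩ).
By the current-divider rule, I = I_s · G_k/ΣG = 5.94 × 0.5504 = 3.270 mA.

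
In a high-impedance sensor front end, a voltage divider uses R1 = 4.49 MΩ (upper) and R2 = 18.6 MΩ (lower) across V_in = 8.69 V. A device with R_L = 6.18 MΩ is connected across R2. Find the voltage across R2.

V_out ≈ 4.42 V

First combine the lower leg with the load: R2 ‖ R_L = 4.639 MΩ.
Voltage divider with the loaded lower leg: V_out = 8.69 × 4.639/(4.49 + 4.639) = 8.69 × 0.5081 = 4.416 V.
(Unloaded it would be 7.00 V; the load pulls it down.)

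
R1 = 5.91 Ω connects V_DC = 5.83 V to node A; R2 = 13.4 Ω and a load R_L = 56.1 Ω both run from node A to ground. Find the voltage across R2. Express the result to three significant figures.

The load sits in parallel with R2, giving an effective lower resistance R2' = R2·R_L/(R2+R_L) = 10.82 Ω.
Voltage divider with the loaded lower leg: V_out = 5.83 × 10.82/(5.91 + 10.82) = 5.83 × 0.6467 = 3.770 V.

V_out ≈ 3.77 V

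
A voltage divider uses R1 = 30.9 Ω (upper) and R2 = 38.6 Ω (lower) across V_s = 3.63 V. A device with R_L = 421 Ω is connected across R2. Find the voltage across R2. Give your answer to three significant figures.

First combine the lower leg with the load: R2 ‖ R_L = 35.36 Ω.
Now apply the divider: V_out = 3.63 × 0.5336 = 1.937 V.
(Unloaded it would be 2.02 V; the load pulls it down.)

V_out ≈ 1.94 V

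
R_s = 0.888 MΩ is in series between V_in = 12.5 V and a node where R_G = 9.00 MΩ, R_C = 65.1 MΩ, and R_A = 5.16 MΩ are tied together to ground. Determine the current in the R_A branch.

I ≈ 1.89 µA

Equivalent of the parallel group: R_p = 3.122 MΩ.
V_A by voltage divider: V_A = 12.5 × 3.122/(0.888 + 3.122) = 9.732 V.
Branch current I = V_A/R_A = 9.732/5.16 = 1.886 µA.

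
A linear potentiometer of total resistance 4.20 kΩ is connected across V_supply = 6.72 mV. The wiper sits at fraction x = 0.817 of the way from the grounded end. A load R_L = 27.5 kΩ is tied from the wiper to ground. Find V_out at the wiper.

V_out ≈ 5.37 mV

Split the track: R_lower = x·R_p = 3.431 kΩ, R_upper = (1−x)·R_p = 0.7686 kΩ.
Lower segment in parallel with the load: 3.431 ‖ 27.5 = 3.051 kΩ.
V_out = 6.72 × 3.051/(0.7686 + 3.051) = 5.368 mV.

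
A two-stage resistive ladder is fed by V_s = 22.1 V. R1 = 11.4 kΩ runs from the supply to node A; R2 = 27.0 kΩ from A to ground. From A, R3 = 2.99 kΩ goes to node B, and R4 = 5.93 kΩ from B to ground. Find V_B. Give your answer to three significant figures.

The second stage (R3 + R4 = 8.920 kΩ) loads node A in parallel with R2.
Effective lower resistance at A: R2 ‖ 8.920 = 6.705 kΩ.
First divider: V_A = V_s · 6.705/(11.4 + 6.705) = 8.184 V.
Then the unloaded second divider: V_B = V_A × R4/(R3+R4) = 8.184 × 0.6648 = 5.441 V.

V_B ≈ 5.44 V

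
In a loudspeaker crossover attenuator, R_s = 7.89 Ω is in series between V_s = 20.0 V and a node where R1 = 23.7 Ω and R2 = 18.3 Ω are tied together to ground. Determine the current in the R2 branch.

I ≈ 0.620 A

Parallel bank: R_p = 1/(1/23.7 + 1/18.3) = 10.33 Ω.
Node voltage V_A = V_s · R_p/(R_s + R_p) = 20.0 × 0.5669 = 11.34 V.
Branch current I = V_A/R2 = 11.34/18.3 = 0.6195 A.
(Check via current divider: I_total = 1.098 A; share G_k/ΣG = 0.5643 → same result.)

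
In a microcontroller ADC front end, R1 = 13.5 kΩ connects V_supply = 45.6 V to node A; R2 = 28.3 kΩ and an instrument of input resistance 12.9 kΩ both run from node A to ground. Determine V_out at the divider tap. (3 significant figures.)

V_out ≈ 18.1 V

The load sits in parallel with R2, giving an effective lower resistance R2' = R2·R_L/(R2+R_L) = 8.861 kΩ.
Now apply the divider: V_out = 45.6 × 0.3963 = 18.07 V.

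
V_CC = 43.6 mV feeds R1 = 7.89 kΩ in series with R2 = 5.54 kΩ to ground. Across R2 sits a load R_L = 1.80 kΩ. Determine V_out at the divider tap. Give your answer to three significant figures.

R2 ‖ R_L = (5.54 × 1.80)/(5.54 + 1.80) = 1.359 kΩ.
Voltage divider with the loaded lower leg: V_out = 43.6 × 1.359/(7.89 + 1.359) = 43.6 × 0.1469 = 6.405 mV.

V_out ≈ 6.40 mV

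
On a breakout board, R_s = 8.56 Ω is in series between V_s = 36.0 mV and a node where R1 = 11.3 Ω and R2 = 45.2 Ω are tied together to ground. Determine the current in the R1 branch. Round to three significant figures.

Equivalent of the parallel group: R_p = 9.040 Ω.
Node voltage V_A = V_s · R_p/(R_s + R_p) = 36.0 × 0.5136 = 18.49 mV.
Branch current I = V_A/R1 = 18.49/11.3 = 1.636 mA.
(Equivalently: I_total = 2.045 mA, then current-divider fraction G_k/ΣG = 0.8000.)

I ≈ 1.64 mA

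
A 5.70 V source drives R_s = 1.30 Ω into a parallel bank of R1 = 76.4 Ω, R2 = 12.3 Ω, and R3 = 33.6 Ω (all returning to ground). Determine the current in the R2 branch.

Combine the parallel branches: R_p = (1/76.4 + 1/12.3 + 1/33.6)⁻¹ = 8.055 Ω.
V_A by voltage divider: V_A = 5.70 × 8.055/(1.30 + 8.055) = 4.908 V.
Branch current I = V_A/R2 = 4.908/12.3 = 0.3990 A.
(Check via current divider: I_total = 0.6093 A; share G_k/ΣG = 0.6549 → same result.)

I ≈ 0.399 A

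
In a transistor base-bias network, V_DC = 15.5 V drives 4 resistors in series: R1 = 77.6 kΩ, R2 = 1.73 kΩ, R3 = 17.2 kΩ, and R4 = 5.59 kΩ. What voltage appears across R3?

V ≈ 2.61 V

Total series resistance ΣR = 77.6 + 1.73 + 17.2 + 5.59 = 102.1 kΩ.
Voltage divider: V = V_DC · (17.20 / 102.1) = 15.5 × 0.1684 = 2.611 V.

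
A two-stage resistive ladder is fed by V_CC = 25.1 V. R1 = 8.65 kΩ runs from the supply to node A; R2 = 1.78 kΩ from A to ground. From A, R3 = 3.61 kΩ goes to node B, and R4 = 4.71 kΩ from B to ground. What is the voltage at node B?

V_B ≈ 2.06 V

The second stage (R3 + R4 = 8.320 kΩ) loads node A in parallel with R2.
R2 ‖ (R3+R4) = 1.466 kΩ.
V_A = 25.1 × 1.466/(8.65 + 1.466) = 3.638 V.
Stage 2 is unloaded, so V_B = V_A · R4/(R3+R4) = 3.638 × 4.71/8.320 = 2.060 V.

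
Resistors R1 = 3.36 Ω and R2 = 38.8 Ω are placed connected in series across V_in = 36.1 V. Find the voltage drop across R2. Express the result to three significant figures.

V ≈ 33.2 V

ΣR = 3.36 + 38.8 = 42.16 Ω.
V = V_in · R/ΣR = 36.1 × 0.9203 = 33.22 V.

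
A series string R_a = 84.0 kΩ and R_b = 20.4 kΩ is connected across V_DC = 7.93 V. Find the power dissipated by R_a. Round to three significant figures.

P ≈ 0.485 mW

Series current I = V_DC/ΣR = 7.93/104.4 = 0.07596 mA.
P = I²R = 0.005770 × 84.0 = 0.4846 mW.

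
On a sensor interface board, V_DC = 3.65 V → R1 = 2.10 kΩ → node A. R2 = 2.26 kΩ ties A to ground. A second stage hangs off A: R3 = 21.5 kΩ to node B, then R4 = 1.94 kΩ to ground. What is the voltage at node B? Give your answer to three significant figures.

V_B ≈ 0.150 V

Looking into the second stage from A: R3 + R4 = 23.44 kΩ appears in parallel with R2.
Effective lower resistance at A: R2 ‖ 23.44 = 2.061 kΩ.
So V_A = 3.65 × 0.4953 = 1.808 V.
V_B = V_A × 0.08276 = 0.1496 V.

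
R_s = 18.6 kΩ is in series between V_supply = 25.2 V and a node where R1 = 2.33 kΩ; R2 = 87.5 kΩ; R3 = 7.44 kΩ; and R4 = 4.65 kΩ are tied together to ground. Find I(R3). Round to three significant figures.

I ≈ 0.216 mA

Combine the parallel branches: R_p = (1/2.33 + 1/87.5 + 1/7.44 + 1/4.65)⁻¹ = 1.266 kΩ.
V_A = 25.2 × 1.266/19.87 = 1.606 V.
Branch current I = V_A/R3 = 1.606/7.44 = 0.2158 mA.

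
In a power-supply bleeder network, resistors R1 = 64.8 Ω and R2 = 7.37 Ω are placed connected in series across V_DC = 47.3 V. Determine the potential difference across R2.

V ≈ 4.83 V

Total series resistance ΣR = 64.8 + 7.37 = 72.17 Ω.
V = V_DC · R/ΣR = 47.3 × 0.1021 = 4.830 V.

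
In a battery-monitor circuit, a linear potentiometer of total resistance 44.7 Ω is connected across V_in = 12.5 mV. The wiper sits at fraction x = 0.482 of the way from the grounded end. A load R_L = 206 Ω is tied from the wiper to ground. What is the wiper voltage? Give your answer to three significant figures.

V_out ≈ 5.72 mV

The pot divides into 23.15 Ω above the wiper and 21.55 Ω below.
Lower segment in parallel with the load: 21.55 ‖ 206 = 19.51 Ω.
Then V_out = V_in · 19.51/(23.15 + 19.51) = 5.715 mV.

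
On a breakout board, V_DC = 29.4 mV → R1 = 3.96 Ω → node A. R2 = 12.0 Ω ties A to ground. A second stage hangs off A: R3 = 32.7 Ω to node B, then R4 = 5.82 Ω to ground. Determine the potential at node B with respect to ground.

V_B ≈ 3.10 mV

Node A sees R2 in parallel with the series input of stage 2, R3 + R4 = 38.52 Ω.
R2 ‖ (R3+R4) = 9.150 Ω.
V_A = 29.4 × 9.150/(3.96 + 9.150) = 20.52 mV.
V_B = V_A × 0.1511 = 3.100 mV.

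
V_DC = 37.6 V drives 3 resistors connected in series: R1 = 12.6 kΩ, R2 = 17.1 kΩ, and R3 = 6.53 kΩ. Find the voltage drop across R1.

Series total: ΣR = 12.6 + 17.1 + 6.53 = 36.23 kΩ.
Voltage divider: V = V_DC · (12.60 / 36.23) = 37.6 × 0.3478 = 13.08 V.

V ≈ 13.1 V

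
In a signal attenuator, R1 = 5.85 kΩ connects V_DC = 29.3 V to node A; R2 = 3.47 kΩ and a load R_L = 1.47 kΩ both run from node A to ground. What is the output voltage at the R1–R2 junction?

The load sits in parallel with R2, giving an effective lower resistance R2' = R2·R_L/(R2+R_L) = 1.033 kΩ.
Now apply the divider: V_out = 29.3 × 0.1500 = 4.396 V.

V_out ≈ 4.40 V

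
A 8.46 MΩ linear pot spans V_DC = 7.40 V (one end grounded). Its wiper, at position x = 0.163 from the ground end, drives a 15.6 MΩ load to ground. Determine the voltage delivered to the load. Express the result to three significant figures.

V_out ≈ 1.12 V

Split the track: R_lower = x·R_p = 1.379 MΩ, R_upper = (1−x)·R_p = 7.081 MΩ.
R_L loads the lower segment: effective lower R = 1.267 MΩ.
Then V_out = V_DC · 1.267/(7.081 + 1.267) = 1.123 V.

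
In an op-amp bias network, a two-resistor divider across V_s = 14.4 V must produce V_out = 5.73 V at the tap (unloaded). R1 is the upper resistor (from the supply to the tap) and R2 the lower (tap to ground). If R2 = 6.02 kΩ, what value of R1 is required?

The divider ratio is R2/(R1+R2) = 5.73/14.4 = 0.3979.
So R1 = R2 · (V_s/V_out − 1) = 6.02 × (14.4/5.73 − 1) = 6.02 × 1.513 = 9.109 kΩ.

R1 ≈ 9.11 kΩ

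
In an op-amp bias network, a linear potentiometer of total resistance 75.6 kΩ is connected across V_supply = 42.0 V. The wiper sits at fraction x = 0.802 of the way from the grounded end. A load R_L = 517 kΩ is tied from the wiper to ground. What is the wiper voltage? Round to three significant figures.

Lower segment x·R_p = 60.63 kΩ; upper segment (1−x)·R_p = 14.97 kΩ.
(x·R_p) ‖ R_L = 54.27 kΩ.
Loaded-divider output: V_out = 42.0 × 0.7838 = 32.92 V.
(Unloaded: V_out = x·V_supply = 33.7 V.)

V_out ≈ 32.9 V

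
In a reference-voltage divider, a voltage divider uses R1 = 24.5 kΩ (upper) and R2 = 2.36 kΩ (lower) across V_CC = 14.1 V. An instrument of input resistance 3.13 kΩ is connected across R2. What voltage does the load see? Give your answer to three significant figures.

First combine the lower leg with the load: R2 ‖ R_L = 1.346 kΩ.
Now apply the divider: V_out = 14.1 × 0.05206 = 0.7340 V.

V_out ≈ 0.734 V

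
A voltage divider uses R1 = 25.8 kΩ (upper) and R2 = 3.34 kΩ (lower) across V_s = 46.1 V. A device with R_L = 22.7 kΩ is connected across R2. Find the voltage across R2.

The load sits in parallel with R2, giving an effective lower resistance R2' = R2·R_L/(R2+R_L) = 2.912 kΩ.
Now apply the divider: V_out = 46.1 × 0.1014 = 4.675 V.

V_out ≈ 4.67 V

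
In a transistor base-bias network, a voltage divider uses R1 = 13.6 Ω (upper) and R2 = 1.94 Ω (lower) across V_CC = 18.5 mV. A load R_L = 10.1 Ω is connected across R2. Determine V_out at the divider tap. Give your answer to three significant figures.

V_out ≈ 1.98 mV

The load sits in parallel with R2, giving an effective lower resistance R2' = R2·R_L/(R2+R_L) = 1.627 Ω.
Voltage divider with the loaded lower leg: V_out = 18.5 × 1.627/(13.6 + 1.627) = 18.5 × 0.1069 = 1.977 mV.
(Unloaded it would be 2.31 mV; the load pulls it down.)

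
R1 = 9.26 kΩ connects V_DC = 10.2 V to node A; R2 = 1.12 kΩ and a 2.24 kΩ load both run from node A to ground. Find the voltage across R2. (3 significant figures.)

R2 ‖ R_L = (1.12 × 2.24)/(1.12 + 2.24) = 0.7467 kΩ.
Now apply the divider: V_out = 10.2 × 0.07462 = 0.7611 V.
(Unloaded it would be 1.10 V; the load pulls it down.)

V_out ≈ 0.761 V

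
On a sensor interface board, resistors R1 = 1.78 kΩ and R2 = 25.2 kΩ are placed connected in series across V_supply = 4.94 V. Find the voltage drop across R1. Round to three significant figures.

Total series resistance ΣR = 1.78 + 25.2 = 26.98 kΩ.
V = V_supply · R/ΣR = 4.94 × 0.06597 = 0.3259 V.

V ≈ 0.326 V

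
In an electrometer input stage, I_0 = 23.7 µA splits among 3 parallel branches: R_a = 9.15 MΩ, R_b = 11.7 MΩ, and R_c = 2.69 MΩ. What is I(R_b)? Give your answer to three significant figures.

I ≈ 3.58 µA

Conductances: ΣG = 1/9.15 + 1/11.7 + 1/2.69 = 0.5665 (1/MΩ).
R_b takes the fraction G_k/ΣG = 0.08547/0.5665 = 0.1509, so I = 23.7 × 0.1509 = 3.576 µA.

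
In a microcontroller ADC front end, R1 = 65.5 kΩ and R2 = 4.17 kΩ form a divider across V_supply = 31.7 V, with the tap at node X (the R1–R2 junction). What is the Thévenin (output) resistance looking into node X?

R_th ≈ 3.92 kΩ

Looking into X with the source shorted: R_th = R1·R2/(R1+R2) = 65.50 × 4.17/69.67 = 3.920 kΩ.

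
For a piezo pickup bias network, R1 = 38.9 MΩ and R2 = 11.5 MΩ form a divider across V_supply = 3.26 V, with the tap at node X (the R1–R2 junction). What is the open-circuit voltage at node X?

V_th is the unloaded tap voltage: V_supply · R2/(R1+R2) = 3.26 × 0.2282 = 0.7438 V.

V_th ≈ 0.744 V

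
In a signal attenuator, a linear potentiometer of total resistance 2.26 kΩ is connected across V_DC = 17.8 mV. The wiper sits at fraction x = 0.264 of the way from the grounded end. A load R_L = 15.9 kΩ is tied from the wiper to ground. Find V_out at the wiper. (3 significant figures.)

V_out ≈ 4.57 mV

Lower segment x·R_p = 0.5966 kΩ; upper segment (1−x)·R_p = 1.663 kΩ.
R_L loads the lower segment: effective lower R = 0.5751 kΩ.
Then V_out = V_DC · 0.5751/(1.663 + 0.5751) = 4.573 mV.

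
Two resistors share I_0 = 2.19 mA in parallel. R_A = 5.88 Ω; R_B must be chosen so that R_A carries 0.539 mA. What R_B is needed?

R_B ≈ 1.92 Ω

In a two-way split, I_A/I_0 = R_B/(R_A + R_B).
0.539/2.19 = R_B/(R_A + R_B) → R_B = R_A · (0.2461)/(1 − 0.2461) = 5.88 × 0.3265 = 1.920 Ω.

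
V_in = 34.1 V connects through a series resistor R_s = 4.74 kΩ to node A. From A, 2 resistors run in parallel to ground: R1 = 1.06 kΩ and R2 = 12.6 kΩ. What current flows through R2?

Combine the parallel branches: R_p = (1/1.06 + 1/12.6)⁻¹ = 0.9777 kΩ.
V_A by voltage divider: V_A = 34.1 × 0.9777/(4.74 + 0.9777) = 5.831 V.
Branch current I = V_A/R2 = 5.831/12.6 = 0.4628 mA.

I ≈ 0.463 mA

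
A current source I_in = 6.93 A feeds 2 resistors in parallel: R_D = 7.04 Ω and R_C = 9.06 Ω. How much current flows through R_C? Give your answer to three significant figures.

I ≈ 3.03 A

With just two branches, the current splits inversely with resistance.
So I = 6.93 × 7.04/16.10 = 3.030 A.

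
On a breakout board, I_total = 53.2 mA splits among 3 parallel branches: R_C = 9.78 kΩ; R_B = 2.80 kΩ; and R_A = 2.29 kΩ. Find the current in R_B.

Conductances: ΣG = 1/9.78 + 1/2.80 + 1/2.29 = 0.8961 (1/kΩ).
Current divider: I(R_B) = I_total · G_k/ΣG = 53.2 × (0.3571/0.8961) = 53.2 × 0.3986 = 21.20 mA.

I ≈ 21.2 mA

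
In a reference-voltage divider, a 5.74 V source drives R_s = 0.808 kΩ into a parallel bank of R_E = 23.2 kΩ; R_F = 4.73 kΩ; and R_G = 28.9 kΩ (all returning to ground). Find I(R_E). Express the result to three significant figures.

Combine the parallel branches: R_p = (1/23.2 + 1/4.73 + 1/28.9)⁻¹ = 3.459 kΩ.
Node voltage V_A = V_DC · R_p/(R_s + R_p) = 5.74 × 0.8106 = 4.653 V.
Branch current I = V_A/R_E = 4.653/23.2 = 0.2006 mA.

I ≈ 0.201 mA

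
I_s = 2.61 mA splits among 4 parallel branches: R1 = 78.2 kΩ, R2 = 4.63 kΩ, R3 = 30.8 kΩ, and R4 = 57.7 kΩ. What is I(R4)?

I ≈ 0.162 mA

Conductances: ΣG = 1/78.2 + 1/4.63 + 1/30.8 + 1/57.7 = 0.2786 (1/kΩ).
Current divider: I(R4) = I_s · G_k/ΣG = 2.61 × (0.01733/0.2786) = 2.61 × 0.06221 = 0.1624 mA.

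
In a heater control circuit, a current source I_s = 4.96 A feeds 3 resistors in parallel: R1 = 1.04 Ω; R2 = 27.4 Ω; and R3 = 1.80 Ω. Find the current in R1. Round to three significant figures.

I ≈ 3.07 A

Total conductance ΣG = 1/1.04 + 1/27.4 + 1/1.80 = 1.554 (units of 1/Ω).
By the current-divider rule, I = I_s · G_k/ΣG = 4.96 × 0.6189 = 3.070 A.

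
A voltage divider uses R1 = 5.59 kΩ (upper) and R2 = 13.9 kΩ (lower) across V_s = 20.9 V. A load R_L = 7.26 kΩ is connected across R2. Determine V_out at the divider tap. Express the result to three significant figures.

V_out ≈ 9.62 V

R2 ‖ R_L = (13.9 × 7.26)/(13.9 + 7.26) = 4.769 kΩ.
Then V_out = V_s · R2'/(R1 + R2') = 20.9 × 4.769/10.36 = 9.622 V.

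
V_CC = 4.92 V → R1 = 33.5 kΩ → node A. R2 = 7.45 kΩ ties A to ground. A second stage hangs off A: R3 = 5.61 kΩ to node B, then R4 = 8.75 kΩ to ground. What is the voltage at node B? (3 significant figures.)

V_B ≈ 0.383 V

Looking into the second stage from A: R3 + R4 = 14.36 kΩ appears in parallel with R2.
R2 ‖ (R3+R4) = 4.905 kΩ.
V_A = 4.92 × 4.905/(33.5 + 4.905) = 0.6284 V.
V_B = V_A × 0.6093 = 0.3829 V.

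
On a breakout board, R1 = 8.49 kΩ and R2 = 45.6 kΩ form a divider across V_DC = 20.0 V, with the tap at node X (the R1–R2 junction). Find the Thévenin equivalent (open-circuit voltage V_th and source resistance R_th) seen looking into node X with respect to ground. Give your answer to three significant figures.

V_th is the unloaded tap voltage: V_DC · R2/(R1+R2) = 20.0 × 0.8430 = 16.86 V.
Looking into X with the source shorted: R_th = R1·R2/(R1+R2) = 8.490 × 45.6/54.09 = 7.157 kΩ.

V_th ≈ 16.9 V, R_th ≈ 7.16 kΩ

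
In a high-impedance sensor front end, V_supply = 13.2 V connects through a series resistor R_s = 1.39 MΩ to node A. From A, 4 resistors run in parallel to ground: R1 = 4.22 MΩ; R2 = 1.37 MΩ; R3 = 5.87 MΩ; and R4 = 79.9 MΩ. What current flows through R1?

Equivalent of the parallel group: R_p = 0.8697 MΩ.
Node voltage V_A = V_supply · R_p/(R_s + R_p) = 13.2 × 0.3849 = 5.080 V.
I(R1) = V_A / R1 = 5.080/4.22 = 1.204 µA.
(Equivalently: I_total = 5.841 µA, then current-divider fraction G_k/ΣG = 0.2061.)

I ≈ 1.20 µA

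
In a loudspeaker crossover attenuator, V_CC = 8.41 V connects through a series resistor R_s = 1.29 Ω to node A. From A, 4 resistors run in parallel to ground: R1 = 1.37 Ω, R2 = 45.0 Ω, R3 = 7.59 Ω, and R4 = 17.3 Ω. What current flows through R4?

I ≈ 0.219 A

Combine the parallel branches: R_p = (1/1.37 + 1/45.0 + 1/7.59 + 1/17.3)⁻¹ = 1.062 Ω.
V_A = 8.41 × 1.062/2.352 = 3.797 V.
Branch current I = V_A/R4 = 3.797/17.3 = 0.2195 A.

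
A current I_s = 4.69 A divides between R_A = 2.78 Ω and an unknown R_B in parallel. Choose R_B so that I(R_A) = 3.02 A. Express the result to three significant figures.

Two-branch current divider: I_A = I_s · R_B/(R_A + R_B).
With f = 0.6439, R_B = R_A · f/(1−f) = 2.78 × 1.808 = 5.027 Ω.

R_B ≈ 5.03 Ω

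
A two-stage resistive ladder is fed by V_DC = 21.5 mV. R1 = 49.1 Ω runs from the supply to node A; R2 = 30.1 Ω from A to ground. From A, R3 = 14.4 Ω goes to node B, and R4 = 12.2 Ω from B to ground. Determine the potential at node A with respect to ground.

The second stage (R3 + R4 = 26.60 Ω) loads node A in parallel with R2.
R2 ‖ (R3+R4) = 14.12 Ω.
So V_A = 21.5 × 0.2234 = 4.802 mV.

V_A ≈ 4.80 mV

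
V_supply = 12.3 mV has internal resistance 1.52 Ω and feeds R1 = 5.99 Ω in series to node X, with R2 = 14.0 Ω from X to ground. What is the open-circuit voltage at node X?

V_th ≈ 8.01 mV

R1' = 1.52 + 5.99 = 7.510 Ω (source resistance + R1).
V_th is the unloaded tap voltage: V_supply · R2/(R1'+R2) = 12.3 × 0.6509 = 8.006 mV.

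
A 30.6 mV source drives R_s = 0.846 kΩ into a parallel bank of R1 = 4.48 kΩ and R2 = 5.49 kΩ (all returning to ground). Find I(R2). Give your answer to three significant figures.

I ≈ 4.15 µA

Parallel bank: R_p = 1/(1/4.48 + 1/5.49) = 2.467 kΩ.
V_A by voltage divider: V_A = 30.6 × 2.467/(0.846 + 2.467) = 22.79 mV.
Branch current I = V_A/R2 = 22.79/5.49 = 4.150 µA.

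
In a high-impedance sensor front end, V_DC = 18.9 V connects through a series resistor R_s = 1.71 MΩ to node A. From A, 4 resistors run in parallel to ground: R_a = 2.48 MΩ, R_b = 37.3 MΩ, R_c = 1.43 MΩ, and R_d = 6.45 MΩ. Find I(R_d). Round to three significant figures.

I ≈ 0.917 µA

Equivalent of the parallel group: R_p = 0.7786 MΩ.
Node voltage V_A = V_DC · R_p/(R_s + R_p) = 18.9 × 0.3129 = 5.913 V.
Branch current I = V_A/R_d = 5.913/6.45 = 0.9168 µA.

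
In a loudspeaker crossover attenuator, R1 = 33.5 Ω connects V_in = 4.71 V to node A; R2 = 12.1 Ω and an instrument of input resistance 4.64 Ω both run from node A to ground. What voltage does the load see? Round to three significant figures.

First combine the lower leg with the load: R2 ‖ R_L = 3.354 Ω.
Voltage divider with the loaded lower leg: V_out = 4.71 × 3.354/(33.5 + 3.354) = 4.71 × 0.09100 = 0.4286 V.
(Unloaded it would be 1.25 V; the load pulls it down.)

V_out ≈ 0.429 V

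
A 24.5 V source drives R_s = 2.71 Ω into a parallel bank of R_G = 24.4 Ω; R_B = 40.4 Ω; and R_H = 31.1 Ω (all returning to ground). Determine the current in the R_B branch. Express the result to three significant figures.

Parallel bank: R_p = 1/(1/24.4 + 1/40.4 + 1/31.1) = 10.22 Ω.
Node voltage V_A = V_DC · R_p/(R_s + R_p) = 24.5 × 0.7903 = 19.36 V.
Branch current I = V_A/R_B = 19.36/40.4 = 0.4793 A.

I ≈ 0.479 A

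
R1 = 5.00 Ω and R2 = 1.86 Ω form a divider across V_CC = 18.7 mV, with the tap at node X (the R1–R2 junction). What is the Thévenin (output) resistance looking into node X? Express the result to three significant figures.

Zeroing V_CC shorts the top of R1 to ground, so R_th = R1 ‖ R2 = 1.356 Ω.

R_th ≈ 1.36 Ω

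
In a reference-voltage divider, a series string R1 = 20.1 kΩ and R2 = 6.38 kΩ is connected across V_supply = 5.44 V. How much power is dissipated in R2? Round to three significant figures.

The common current is I = 5.44/26.48 = 0.2054 mA.
P(R2) = I²·R2 = (0.2054)² × 6.38 = 0.2693 mW.

P ≈ 0.269 mW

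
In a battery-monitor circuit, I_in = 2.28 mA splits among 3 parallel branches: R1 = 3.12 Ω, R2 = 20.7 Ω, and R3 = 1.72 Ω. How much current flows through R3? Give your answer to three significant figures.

I ≈ 1.40 mA

Conductances: ΣG = 1/3.12 + 1/20.7 + 1/1.72 = 0.9502 (1/Ω).
R3 takes the fraction G_k/ΣG = 0.5814/0.9502 = 0.6119, so I = 2.28 × 0.6119 = 1.395 mA.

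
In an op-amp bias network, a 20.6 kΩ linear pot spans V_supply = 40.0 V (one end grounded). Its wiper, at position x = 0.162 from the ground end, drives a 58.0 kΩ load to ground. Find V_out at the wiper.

Split the track: R_lower = x·R_p = 3.337 kΩ, R_upper = (1−x)·R_p = 17.26 kΩ.
R_L loads the lower segment: effective lower R = 3.156 kΩ.
V_out = 40.0 × 3.156/(17.26 + 3.156) = 6.182 V.

V_out ≈ 6.18 V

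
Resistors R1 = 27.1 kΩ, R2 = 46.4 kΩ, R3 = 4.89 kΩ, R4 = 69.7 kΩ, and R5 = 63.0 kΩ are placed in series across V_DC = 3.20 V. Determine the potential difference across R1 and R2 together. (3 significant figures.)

Total series resistance ΣR = 27.1 + 46.4 + 4.89 + 69.7 + 63.0 = 211.1 kΩ.
R_{R1..R2} = 27.1 + 46.4 = 73.50 kΩ.
V = V_DC · R/ΣR = 3.20 × 0.3482 = 1.114 V.

V ≈ 1.11 V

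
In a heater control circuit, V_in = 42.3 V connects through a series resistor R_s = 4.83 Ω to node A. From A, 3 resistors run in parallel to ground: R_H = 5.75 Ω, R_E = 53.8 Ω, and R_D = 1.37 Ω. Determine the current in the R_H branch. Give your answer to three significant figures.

I ≈ 1.35 A

Combine the parallel branches: R_p = (1/5.75 + 1/53.8 + 1/1.37)⁻¹ = 1.084 Ω.
Node voltage V_A = V_in · R_p/(R_s + R_p) = 42.3 × 0.1833 = 7.754 V.
I(R_H) = V_A / R_H = 7.754/5.75 = 1.349 A.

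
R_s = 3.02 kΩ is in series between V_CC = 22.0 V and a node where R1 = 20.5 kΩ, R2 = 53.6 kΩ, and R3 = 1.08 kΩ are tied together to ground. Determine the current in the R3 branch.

Equivalent of the parallel group: R_p = 1.007 kΩ.
Node voltage V_A = V_CC · R_p/(R_s + R_p) = 22.0 × 0.2500 = 5.500 V.
Branch current I = V_A/R3 = 5.500/1.08 = 5.093 mA.

I ≈ 5.09 mA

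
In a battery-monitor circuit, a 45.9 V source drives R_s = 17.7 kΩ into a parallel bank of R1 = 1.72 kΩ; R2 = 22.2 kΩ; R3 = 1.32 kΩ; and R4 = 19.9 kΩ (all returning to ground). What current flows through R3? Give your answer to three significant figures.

Equivalent of the parallel group: R_p = 0.6972 kΩ.
V_A by voltage divider: V_A = 45.9 × 0.6972/(17.7 + 0.6972) = 1.740 V.
Branch current I = V_A/R3 = 1.740/1.32 = 1.318 mA.

I ≈ 1.32 mA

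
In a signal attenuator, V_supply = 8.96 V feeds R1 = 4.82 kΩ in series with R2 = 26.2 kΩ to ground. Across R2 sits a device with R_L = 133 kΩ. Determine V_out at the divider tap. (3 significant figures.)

The load sits in parallel with R2, giving an effective lower resistance R2' = R2·R_L/(R2+R_L) = 21.89 kΩ.
Then V_out = V_supply · R2'/(R1 + R2') = 8.96 × 21.89/26.71 = 7.343 V.

V_out ≈ 7.34 V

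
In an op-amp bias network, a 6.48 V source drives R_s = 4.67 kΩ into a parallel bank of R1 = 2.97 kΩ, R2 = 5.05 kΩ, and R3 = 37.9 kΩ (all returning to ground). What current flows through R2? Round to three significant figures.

Parallel bank: R_p = 1/(1/2.97 + 1/5.05 + 1/37.9) = 1.782 kΩ.
V_A = 6.48 × 1.782/6.452 = 1.790 V.
I(R2) = V_A / R2 = 1.790/5.05 = 0.3544 mA.
(Equivalently: I_total = 1.004 mA, then current-divider fraction G_k/ΣG = 0.3529.)

I ≈ 0.354 mA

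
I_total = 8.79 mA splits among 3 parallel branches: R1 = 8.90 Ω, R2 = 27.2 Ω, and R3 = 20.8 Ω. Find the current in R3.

I ≈ 2.14 mA

Conductances: ΣG = 1/8.90 + 1/27.2 + 1/20.8 = 0.1972 (1/Ω).
R3 takes the fraction G_k/ΣG = 0.04808/0.1972 = 0.2438, so I = 8.79 × 0.2438 = 2.143 mA.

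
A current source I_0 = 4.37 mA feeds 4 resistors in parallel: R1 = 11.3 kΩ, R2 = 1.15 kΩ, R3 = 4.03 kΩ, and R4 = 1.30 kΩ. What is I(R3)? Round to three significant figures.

I ≈ 0.549 mA

Conductances: ΣG = 1/11.3 + 1/1.15 + 1/4.03 + 1/1.30 = 1.975 (1/kΩ).
R3 takes the fraction G_k/ΣG = 0.2481/1.975 = 0.1256, so I = 4.37 × 0.1256 = 0.5489 mA.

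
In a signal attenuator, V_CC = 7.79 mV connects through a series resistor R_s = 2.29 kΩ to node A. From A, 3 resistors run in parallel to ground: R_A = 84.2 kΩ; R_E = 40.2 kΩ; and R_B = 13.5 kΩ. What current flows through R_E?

Equivalent of the parallel group: R_p = 9.023 kΩ.
Node voltage V_A = V_CC · R_p/(R_s + R_p) = 7.79 × 0.7976 = 6.213 mV.
Branch current I = V_A/R_E = 6.213/40.2 = 0.1546 µA.
(Equivalently: I_total = 0.6886 µA, then current-divider fraction G_k/ΣG = 0.2245.)

I ≈ 0.155 µA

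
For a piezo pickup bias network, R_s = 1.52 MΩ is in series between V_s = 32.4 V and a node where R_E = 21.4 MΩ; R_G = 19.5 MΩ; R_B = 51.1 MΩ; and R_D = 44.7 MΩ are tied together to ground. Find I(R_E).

I ≈ 1.25 µA

Equivalent of the parallel group: R_p = 7.145 MΩ.
V_A by voltage divider: V_A = 32.4 × 7.145/(1.52 + 7.145) = 26.72 V.
Branch current I = V_A/R_E = 26.72/21.4 = 1.248 µA.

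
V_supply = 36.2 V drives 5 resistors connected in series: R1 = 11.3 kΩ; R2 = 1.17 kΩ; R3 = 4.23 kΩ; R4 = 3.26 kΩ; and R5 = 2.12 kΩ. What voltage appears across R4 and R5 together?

V ≈ 8.82 V

ΣR = 11.3 + 1.17 + 4.23 + 3.26 + 2.12 = 22.08 kΩ.
R_{R4..R5} = 3.26 + 2.12 = 5.380 kΩ.
V = V_supply · R/ΣR = 36.2 × 0.2437 = 8.820 V.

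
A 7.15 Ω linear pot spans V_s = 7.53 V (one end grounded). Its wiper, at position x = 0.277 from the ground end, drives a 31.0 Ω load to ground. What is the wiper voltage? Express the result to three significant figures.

The pot divides into 5.169 Ω above the wiper and 1.981 Ω below.
Lower segment in parallel with the load: 1.981 ‖ 31.0 = 1.862 Ω.
Then V_out = V_s · 1.862/(5.169 + 1.862) = 1.994 V.

V_out ≈ 1.99 V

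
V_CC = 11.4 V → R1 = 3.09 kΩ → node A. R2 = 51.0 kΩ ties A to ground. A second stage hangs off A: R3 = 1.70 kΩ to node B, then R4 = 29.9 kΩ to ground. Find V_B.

The second stage (R3 + R4 = 31.60 kΩ) loads node A in parallel with R2.
R2 ‖ (R3+R4) = 19.51 kΩ.
So V_A = 11.4 × 0.8633 = 9.841 V.
Then the unloaded second divider: V_B = V_A × R4/(R3+R4) = 9.841 × 0.9462 = 9.312 V.

V_B ≈ 9.31 V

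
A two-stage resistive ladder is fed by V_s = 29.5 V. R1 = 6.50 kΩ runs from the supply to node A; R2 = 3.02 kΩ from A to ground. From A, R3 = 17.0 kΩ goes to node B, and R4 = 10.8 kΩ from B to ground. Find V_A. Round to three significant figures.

V_A ≈ 8.71 V

The second stage (R3 + R4 = 27.80 kΩ) loads node A in parallel with R2.
Effective lower resistance at A: R2 ‖ 27.80 = 2.724 kΩ.
V_A = 29.5 × 2.724/(6.50 + 2.724) = 8.712 V.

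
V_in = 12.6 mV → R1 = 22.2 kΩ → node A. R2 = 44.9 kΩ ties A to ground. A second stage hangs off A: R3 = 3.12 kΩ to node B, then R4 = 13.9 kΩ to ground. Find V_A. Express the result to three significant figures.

Looking into the second stage from A: R3 + R4 = 17.02 kΩ appears in parallel with R2.
Effective lower resistance at A: R2 ‖ 17.02 = 12.34 kΩ.
V_A = 12.6 × 12.34/(22.2 + 12.34) = 4.502 mV.

V_A ≈ 4.50 mV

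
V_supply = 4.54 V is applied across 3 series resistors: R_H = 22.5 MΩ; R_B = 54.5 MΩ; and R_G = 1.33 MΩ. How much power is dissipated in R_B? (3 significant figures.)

P ≈ 0.183 µW

Series current I = V_supply/ΣR = 4.54/78.33 = 0.05796 µA.
V(R_B) = I·R = 3.159 V; P = V·I = 3.159 × 0.05796 = 0.1831 µW.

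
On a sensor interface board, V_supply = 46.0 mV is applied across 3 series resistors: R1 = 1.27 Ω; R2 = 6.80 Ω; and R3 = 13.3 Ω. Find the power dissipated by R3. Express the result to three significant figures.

P ≈ 61.6 µW

Series current I = V_supply/ΣR = 46.0/21.37 = 2.153 mA.
P = I²R = 4.633 × 13.3 = 61.63 µW.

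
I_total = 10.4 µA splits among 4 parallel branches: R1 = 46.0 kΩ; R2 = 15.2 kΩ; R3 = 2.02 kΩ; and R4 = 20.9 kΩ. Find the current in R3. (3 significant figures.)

ΣG = 1/46.0 + 1/15.2 + 1/2.02 + 1/20.9 = 0.6304.
Current divider: I(R3) = I_total · G_k/ΣG = 10.4 × (0.4950/0.6304) = 10.4 × 0.7853 = 8.167 µA.

I ≈ 8.17 µA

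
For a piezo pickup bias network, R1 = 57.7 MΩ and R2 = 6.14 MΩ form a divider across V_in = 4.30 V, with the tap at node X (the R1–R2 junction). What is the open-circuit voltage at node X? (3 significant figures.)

Open-circuit (no load on X): V_th = V_in · R2/(R1 + R2) = 4.30 × 6.14/(57.70 + 6.14) = 0.4136 V.

V_th ≈ 0.414 V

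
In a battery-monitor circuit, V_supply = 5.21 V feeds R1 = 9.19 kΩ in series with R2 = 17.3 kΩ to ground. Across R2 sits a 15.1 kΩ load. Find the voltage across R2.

V_out ≈ 2.43 V

The load sits in parallel with R2, giving an effective lower resistance R2' = R2·R_L/(R2+R_L) = 8.063 kΩ.
Then V_out = V_supply · R2'/(R1 + R2') = 5.21 × 8.063/17.25 = 2.435 V.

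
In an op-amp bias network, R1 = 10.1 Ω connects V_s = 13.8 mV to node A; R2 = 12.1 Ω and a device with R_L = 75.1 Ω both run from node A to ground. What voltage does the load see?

V_out ≈ 7.01 mV

R2 ‖ R_L = (12.1 × 75.1)/(12.1 + 75.1) = 10.42 Ω.
Then V_out = V_s · R2'/(R1 + R2') = 13.8 × 10.42/20.52 = 7.008 mV.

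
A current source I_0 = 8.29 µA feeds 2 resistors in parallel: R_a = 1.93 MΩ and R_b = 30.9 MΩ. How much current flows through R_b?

I ≈ 0.487 µA

For two parallel branches, I_k = I_0 · (other R)/(sum of R).
So I = 8.29 × 1.93/32.83 = 0.4873 µA.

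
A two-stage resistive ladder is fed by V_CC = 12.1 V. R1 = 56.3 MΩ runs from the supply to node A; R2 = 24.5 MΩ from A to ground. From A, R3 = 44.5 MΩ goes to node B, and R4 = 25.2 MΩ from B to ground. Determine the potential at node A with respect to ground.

V_A ≈ 2.95 V

The second stage (R3 + R4 = 69.70 MΩ) loads node A in parallel with R2.
R2 ‖ (R3+R4) = 18.13 MΩ.
So V_A = 12.1 × 0.2436 = 2.947 V.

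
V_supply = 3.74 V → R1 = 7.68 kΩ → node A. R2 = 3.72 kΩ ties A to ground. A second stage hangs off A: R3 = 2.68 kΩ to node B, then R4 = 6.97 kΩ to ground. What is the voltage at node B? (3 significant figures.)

The second stage (R3 + R4 = 9.650 kΩ) loads node A in parallel with R2.
R2 ‖ (R3+R4) = 2.685 kΩ.
So V_A = 3.74 × 0.2590 = 0.9688 V.
V_B = V_A × 0.7223 = 0.6998 V.

V_B ≈ 0.700 V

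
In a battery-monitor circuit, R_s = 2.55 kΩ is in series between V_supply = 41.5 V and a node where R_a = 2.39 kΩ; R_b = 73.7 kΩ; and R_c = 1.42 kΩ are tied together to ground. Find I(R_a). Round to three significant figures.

I ≈ 4.46 mA

Equivalent of the parallel group: R_p = 0.8801 kΩ.
Node voltage V_A = V_supply · R_p/(R_s + R_p) = 41.5 × 0.2566 = 10.65 V.
I(R_a) = V_A / R_a = 10.65/2.39 = 4.455 mA.
(Equivalently: I_total = 12.10 mA, then current-divider fraction G_k/ΣG = 0.3683.)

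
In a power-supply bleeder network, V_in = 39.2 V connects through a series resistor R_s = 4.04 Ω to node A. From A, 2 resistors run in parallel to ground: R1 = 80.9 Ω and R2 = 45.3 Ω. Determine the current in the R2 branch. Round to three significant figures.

I ≈ 0.760 A

Equivalent of the parallel group: R_p = 29.04 Ω.
V_A = 39.2 × 29.04/33.08 = 34.41 V.
Branch current I = V_A/R2 = 34.41/45.3 = 0.7597 A.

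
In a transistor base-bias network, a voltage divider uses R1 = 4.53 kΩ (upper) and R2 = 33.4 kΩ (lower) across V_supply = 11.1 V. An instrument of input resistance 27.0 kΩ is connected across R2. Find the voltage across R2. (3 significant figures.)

V_out ≈ 8.52 V

R2 ‖ R_L = (33.4 × 27.0)/(33.4 + 27.0) = 14.93 kΩ.
Then V_out = V_supply · R2'/(R1 + R2') = 11.1 × 14.93/19.46 = 8.516 V.
(Unloaded it would be 9.77 V; the load pulls it down.)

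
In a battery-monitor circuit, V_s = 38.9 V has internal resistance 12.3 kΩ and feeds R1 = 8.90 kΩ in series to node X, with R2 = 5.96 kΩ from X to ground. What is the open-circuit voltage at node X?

R1' = 12.3 + 8.90 = 21.20 kΩ (source resistance + R1).
Open-circuit (no load on X): V_th = V_s · R2/(R1' + R2) = 38.9 × 5.96/(21.20 + 5.96) = 8.536 V.

V_th ≈ 8.54 V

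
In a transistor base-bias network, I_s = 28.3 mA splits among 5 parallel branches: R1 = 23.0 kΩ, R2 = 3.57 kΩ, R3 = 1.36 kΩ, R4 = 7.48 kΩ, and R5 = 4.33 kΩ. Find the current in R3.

Total conductance ΣG = 1/23.0 + 1/3.57 + 1/1.36 + 1/7.48 + 1/4.33 = 1.424 (units of 1/kΩ).
Current divider: I(R3) = I_s · G_k/ΣG = 28.3 × (0.7353/1.424) = 28.3 × 0.5165 = 14.62 mA.

I ≈ 14.6 mA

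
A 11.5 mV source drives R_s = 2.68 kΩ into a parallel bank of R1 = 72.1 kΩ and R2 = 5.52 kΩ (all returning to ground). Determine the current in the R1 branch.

I ≈ 0.105 µA

Combine the parallel branches: R_p = (1/72.1 + 1/5.52)⁻¹ = 5.127 kΩ.
V_A by voltage divider: V_A = 11.5 × 5.127/(2.68 + 5.127) = 7.552 mV.
I(R1) = V_A / R1 = 7.552/72.1 = 0.1048 µA.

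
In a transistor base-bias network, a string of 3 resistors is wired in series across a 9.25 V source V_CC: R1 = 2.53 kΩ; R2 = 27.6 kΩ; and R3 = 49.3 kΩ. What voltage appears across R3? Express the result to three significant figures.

V ≈ 5.74 V

Total series resistance ΣR = 2.53 + 27.6 + 49.3 = 79.43 kΩ.
V = V_CC · R/ΣR = 9.25 × 0.6207 = 5.741 V.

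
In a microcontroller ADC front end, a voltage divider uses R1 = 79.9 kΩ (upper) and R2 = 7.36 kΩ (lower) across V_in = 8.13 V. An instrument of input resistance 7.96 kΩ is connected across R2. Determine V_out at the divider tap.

V_out ≈ 0.371 V

First combine the lower leg with the load: R2 ‖ R_L = 3.824 kΩ.
Voltage divider with the loaded lower leg: V_out = 8.13 × 3.824/(79.9 + 3.824) = 8.13 × 0.04568 = 0.3713 V.
(Unloaded it would be 0.686 V; the load pulls it down.)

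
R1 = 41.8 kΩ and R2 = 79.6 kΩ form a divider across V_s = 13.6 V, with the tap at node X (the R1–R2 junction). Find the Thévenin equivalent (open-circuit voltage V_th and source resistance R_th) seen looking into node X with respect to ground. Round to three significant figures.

With X open, the divider is unloaded: V_th = 13.6 × 79.6/121.4 = 8.917 V.
With V_s suppressed (replaced by a short), R_th = R1 ‖ R2 = (41.80 × 79.6)/(41.80 + 79.6) = 27.41 kΩ.

V_th ≈ 8.92 V, R_th ≈ 27.4 kΩ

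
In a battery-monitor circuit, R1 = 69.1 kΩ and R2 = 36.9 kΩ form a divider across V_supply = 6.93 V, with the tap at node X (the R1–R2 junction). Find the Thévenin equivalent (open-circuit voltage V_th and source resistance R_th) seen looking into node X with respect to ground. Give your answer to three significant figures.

V_th is the unloaded tap voltage: V_supply · R2/(R1+R2) = 6.93 × 0.3481 = 2.412 V.
Looking into X with the source shorted: R_th = R1·R2/(R1+R2) = 69.10 × 36.9/106.0 = 24.05 kΩ.

V_th ≈ 2.41 V, R_th ≈ 24.1 kΩ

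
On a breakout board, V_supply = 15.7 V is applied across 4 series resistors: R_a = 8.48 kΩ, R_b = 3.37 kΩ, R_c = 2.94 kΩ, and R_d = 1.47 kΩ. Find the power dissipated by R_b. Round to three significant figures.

P ≈ 3.14 mW

The common current is I = 15.7/16.26 = 0.9656 mA.
P = I²R = 0.9323 × 3.37 = 3.142 mW.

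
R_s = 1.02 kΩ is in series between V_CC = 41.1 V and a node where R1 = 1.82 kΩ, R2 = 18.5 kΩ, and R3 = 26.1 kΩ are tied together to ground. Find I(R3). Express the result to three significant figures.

Parallel bank: R_p = 1/(1/1.82 + 1/18.5 + 1/26.1) = 1.558 kΩ.
Node voltage V_A = V_CC · R_p/(R_s + R_p) = 41.1 × 0.6044 = 24.84 V.
I(R3) = V_A / R3 = 24.84/26.1 = 0.9517 mA.

I ≈ 0.952 mA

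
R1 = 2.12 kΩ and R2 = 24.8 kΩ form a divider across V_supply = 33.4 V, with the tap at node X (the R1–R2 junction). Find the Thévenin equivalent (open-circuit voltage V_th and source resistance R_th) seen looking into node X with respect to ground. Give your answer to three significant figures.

V_th ≈ 30.8 V, R_th ≈ 1.95 kΩ

Open-circuit (no load on X): V_th = V_supply · R2/(R1 + R2) = 33.4 × 24.8/(2.120 + 24.8) = 30.77 V.
Looking into X with the source shorted: R_th = R1·R2/(R1+R2) = 2.120 × 24.8/26.92 = 1.953 kΩ.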